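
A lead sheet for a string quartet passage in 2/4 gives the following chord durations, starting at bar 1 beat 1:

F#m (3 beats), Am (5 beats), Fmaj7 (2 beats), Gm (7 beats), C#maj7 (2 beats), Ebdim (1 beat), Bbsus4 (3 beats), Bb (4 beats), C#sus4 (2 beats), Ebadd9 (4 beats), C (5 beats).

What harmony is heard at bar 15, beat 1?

C#sus4

Beat 1 of bar 15 is beat (15−1)×2 + 1 = 29 overall.
Running totals: F#m ends at 3, Am ends at 8, Fmaj7 ends at 10, Gm ends at 17, C#maj7 ends at 19, Ebdim ends at 20, Bbsus4 ends at 23, Bb ends at 27, C#sus4 ends at 29.
Beat 29 falls within C#sus4.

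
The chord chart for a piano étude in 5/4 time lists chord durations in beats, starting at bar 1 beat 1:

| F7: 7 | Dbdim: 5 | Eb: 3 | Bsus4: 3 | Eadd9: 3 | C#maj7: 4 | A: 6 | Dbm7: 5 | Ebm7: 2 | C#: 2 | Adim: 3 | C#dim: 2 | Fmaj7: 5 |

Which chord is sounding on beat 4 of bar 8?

Beat 4 of bar 8 is beat (8−1)×5 + 4 = 39 overall.
Running totals: F7 ends at 7, Dbdim ends at 12, Eb ends at 15, Bsus4 ends at 18, Eadd9 ends at 21, C#maj7 ends at 25, A ends at 31, Dbm7 ends at 36, Ebm7 ends at 38, C# ends at 40.
Beat 39 falls within C#.

C#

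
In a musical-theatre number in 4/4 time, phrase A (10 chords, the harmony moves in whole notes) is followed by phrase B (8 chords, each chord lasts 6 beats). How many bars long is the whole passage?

22 bars

A: 10 × 4 = 40 beats = 10 bars.
B: 8 × 6 = 48 beats = 12 bars.
Total: 10 + 12 = 22 bars.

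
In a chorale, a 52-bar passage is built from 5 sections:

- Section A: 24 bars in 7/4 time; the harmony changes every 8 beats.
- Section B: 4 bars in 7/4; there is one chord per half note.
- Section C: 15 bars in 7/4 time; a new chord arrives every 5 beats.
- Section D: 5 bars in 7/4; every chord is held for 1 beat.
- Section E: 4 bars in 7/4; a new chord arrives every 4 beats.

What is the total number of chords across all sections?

98 chords

A has 168 beats and chords last 8 each, so 21 chords.
B has 28 beats and chords last 2 each, so 14 chords.
C has 105 beats and chords last 5 each, so 21 chords.
D has 35 beats and chords last 1 each, so 35 chords.
E has 28 beats and chords last 4 each, so 7 chords.
Total: 21 + 14 + 21 + 35 + 7 = 98.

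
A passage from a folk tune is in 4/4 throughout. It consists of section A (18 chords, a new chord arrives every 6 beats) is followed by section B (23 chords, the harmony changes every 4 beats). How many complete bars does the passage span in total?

50 bars

A: 18 × 6 = 108 beats = 27 bars.
B: 23 × 4 = 92 beats = 23 bars.
Total: 27 + 23 = 50 bars.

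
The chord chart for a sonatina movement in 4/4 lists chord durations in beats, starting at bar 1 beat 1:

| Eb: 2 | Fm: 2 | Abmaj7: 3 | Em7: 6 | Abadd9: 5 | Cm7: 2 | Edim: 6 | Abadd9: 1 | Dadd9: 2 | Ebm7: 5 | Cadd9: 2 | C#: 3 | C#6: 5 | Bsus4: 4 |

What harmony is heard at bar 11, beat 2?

Beat 2 of bar 11 is beat (11−1)×4 + 2 = 42 overall.
Running totals: Eb ends at 2, Fm ends at 4, Abmaj7 ends at 7, Em7 ends at 13, Abadd9 ends at 18, Cm7 ends at 20, Edim ends at 26, Abadd9 ends at 27, Dadd9 ends at 29, Ebm7 ends at 34, Cadd9 ends at 36, C# ends at 39, C#6 ends at 44.
Beat 42 falls within C#6.

C#6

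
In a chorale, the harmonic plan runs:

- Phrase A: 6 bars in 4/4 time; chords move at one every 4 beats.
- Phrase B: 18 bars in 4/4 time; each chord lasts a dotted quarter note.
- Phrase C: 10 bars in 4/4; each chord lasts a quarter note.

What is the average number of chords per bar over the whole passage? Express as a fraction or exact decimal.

A: 6 bars of 4 beats is 24 beats; at 4 beats each that's 6 chords.
B: 18 bars of 4 beats is 72 beats; at 1.5 beats each that's 48 chords.
C: 10 bars of 4 beats is 40 beats; at 1 beat each that's 40 chords.
Overall: 94 chords over 34 bars → 94/34 = 47/17 chords per bar.

47/17 chords per bar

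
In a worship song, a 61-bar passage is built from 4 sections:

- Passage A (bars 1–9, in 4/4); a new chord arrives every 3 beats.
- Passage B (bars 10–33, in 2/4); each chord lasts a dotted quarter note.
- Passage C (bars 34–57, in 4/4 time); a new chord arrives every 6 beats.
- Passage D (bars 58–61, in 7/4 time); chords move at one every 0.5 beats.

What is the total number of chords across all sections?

A: 9 bars × 4 beats = 36 beats; 3 beats/chord → 12 chords.
B: 24 bars × 2 beats = 48 beats; 1.5 beats/chord → 32 chords.
C: 24 bars × 4 beats = 96 beats; 6 beats/chord → 16 chords.
D: 4 bars × 7 beats = 28 beats; 0.5 beats/chord → 56 chords.
Total: 12 + 32 + 16 + 56 = 116.

116 chords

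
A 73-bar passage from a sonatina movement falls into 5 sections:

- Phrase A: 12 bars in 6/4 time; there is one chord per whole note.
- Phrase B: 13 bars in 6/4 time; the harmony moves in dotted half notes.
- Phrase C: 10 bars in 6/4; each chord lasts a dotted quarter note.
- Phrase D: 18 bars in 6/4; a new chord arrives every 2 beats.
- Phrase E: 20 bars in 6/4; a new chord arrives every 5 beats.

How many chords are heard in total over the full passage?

162 chords

A: 12 bars × 6 beats = 72 beats; 4 beats/chord → 18 chords.
B: 13 bars × 6 beats = 78 beats; 3 beats/chord → 26 chords.
C: 10 bars × 6 beats = 60 beats; 1.5 beats/chord → 40 chords.
D: 18 bars × 6 beats = 108 beats; 2 beats/chord → 54 chords.
E: 20 bars × 6 beats = 120 beats; 5 beats/chord → 24 chords.
Total: 18 + 26 + 40 + 54 + 24 = 162.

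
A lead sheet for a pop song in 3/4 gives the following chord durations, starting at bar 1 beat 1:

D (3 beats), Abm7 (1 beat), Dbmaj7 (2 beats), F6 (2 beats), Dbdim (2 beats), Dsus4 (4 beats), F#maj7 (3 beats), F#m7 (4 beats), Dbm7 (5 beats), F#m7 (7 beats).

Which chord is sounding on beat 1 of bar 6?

Beat 1 of bar 6 is beat (6−1)×3 + 1 = 16 overall.
Running totals: D ends at 3, Abm7 ends at 4, Dbmaj7 ends at 6, F6 ends at 8, Dbdim ends at 10, Dsus4 ends at 14, F#maj7 ends at 17.
Beat 16 falls within F#maj7.

F#maj7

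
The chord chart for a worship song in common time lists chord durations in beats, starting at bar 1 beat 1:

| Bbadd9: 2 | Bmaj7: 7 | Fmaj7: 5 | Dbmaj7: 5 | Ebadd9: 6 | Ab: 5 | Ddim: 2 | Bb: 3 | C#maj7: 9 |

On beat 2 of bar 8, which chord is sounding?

Beat 2 of bar 8 is beat (8−1)×4 + 2 = 30 overall.
Running totals: Bbadd9 ends at 2, Bmaj7 ends at 9, Fmaj7 ends at 14, Dbmaj7 ends at 19, Ebadd9 ends at 25, Ab ends at 30.
Beat 30 falls within Ab.

Ab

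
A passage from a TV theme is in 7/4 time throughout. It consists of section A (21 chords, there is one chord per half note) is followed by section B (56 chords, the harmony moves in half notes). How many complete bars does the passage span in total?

A: 21 × 2 = 42 beats = 6 bars.
B: 56 × 2 = 112 beats = 16 bars.
Total: 6 + 16 = 22 bars.

22 bars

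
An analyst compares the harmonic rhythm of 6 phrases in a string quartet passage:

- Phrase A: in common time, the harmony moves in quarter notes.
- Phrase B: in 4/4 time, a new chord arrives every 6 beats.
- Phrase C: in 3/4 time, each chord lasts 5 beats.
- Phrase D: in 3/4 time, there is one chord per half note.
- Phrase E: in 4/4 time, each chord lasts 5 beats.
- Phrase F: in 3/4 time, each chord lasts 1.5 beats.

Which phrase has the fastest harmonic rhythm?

Phrase A

A: each chord is 1 beat in 4/4, so 4 per bar.
B: each chord is 6 beats in 4/4, so 2/3 per bar.
C: each chord is 5 beats in 3/4, so 0.6 per bar.
D: each chord is 2 beats in 3/4, so 1.5 per bar.
E: each chord is 5 beats in 4/4, so 0.8 per bar.
F: each chord is 1.5 beats in 3/4, so 2 per bar.
Fastest is A at 4 chords/bar.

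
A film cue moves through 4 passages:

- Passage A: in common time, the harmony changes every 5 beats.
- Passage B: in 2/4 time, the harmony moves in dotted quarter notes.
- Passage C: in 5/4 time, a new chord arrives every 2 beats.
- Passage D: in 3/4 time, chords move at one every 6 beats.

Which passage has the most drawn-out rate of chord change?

A: each chord is 5 beats in 4/4, so 0.8 per bar.
B: each chord is 1.5 beats in 2/4, so 4/3 per bar.
C: each chord is 2 beats in 5/4, so 2.5 per bar.
D: each chord is 6 beats in 3/4, so 0.5 per bar.
Slowest is D at 0.5 chords/bar.

Passage D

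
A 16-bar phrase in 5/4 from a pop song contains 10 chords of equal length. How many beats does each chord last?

16 bars × 5 beats/bar = 80 beats total.
80 beats ÷ 10 chords = 8 beats per chord.

8 beats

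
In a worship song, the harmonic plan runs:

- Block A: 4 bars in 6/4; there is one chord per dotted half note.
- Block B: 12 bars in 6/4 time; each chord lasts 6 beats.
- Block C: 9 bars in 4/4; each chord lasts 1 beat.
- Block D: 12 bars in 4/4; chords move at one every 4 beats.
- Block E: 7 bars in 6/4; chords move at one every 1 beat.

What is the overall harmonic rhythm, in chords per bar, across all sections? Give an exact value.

2.5 chords per bar

A: 4 bars of 6 beats is 24 beats; at 3 beats each that's 8 chords.
B: 12 bars of 6 beats is 72 beats; at 6 beats each that's 12 chords.
C: 9 bars of 4 beats is 36 beats; at 1 beat each that's 36 chords.
D: 12 bars of 4 beats is 48 beats; at 4 beats each that's 12 chords.
E: 7 bars of 6 beats is 42 beats; at 1 beat each that's 42 chords.
Overall: 110 chords over 44 bars → 110/44 = 2.5 chords per bar.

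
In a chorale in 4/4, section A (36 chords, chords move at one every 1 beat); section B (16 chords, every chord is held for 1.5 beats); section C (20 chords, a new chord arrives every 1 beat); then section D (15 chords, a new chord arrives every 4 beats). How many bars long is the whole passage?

35 bars

A: 36 × 1 = 36 beats = 9 bars.
B: 16 × 1.5 = 24 beats = 6 bars.
C: 20 × 1 = 20 beats = 5 bars.
D: 15 × 4 = 60 beats = 15 bars.
Total: 9 + 6 + 5 + 15 = 35 bars.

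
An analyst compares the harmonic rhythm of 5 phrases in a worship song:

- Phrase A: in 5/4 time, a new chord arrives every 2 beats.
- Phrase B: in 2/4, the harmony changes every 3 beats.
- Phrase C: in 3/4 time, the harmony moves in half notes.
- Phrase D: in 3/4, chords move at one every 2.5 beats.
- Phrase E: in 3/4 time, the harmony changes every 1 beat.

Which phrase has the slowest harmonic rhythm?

A: 5/2 = 2.5 chords/bar.
B: 2/3 = 2/3 chords/bar.
C: 3/2 = 1.5 chords/bar.
D: 3/2.5 = 1.2 chords/bar.
E: 3/1 = 3 chords/bar.
Slowest is B at 2/3 chords/bar.

Phrase B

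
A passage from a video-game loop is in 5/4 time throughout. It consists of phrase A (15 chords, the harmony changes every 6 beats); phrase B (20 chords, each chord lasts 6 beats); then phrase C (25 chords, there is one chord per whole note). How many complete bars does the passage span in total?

62 bars

A: 15 × 6 = 90 beats = 18 bars.
B: 20 × 6 = 120 beats = 24 bars.
C: 25 × 4 = 100 beats = 20 bars.
Total: 18 + 24 + 20 = 62 bars.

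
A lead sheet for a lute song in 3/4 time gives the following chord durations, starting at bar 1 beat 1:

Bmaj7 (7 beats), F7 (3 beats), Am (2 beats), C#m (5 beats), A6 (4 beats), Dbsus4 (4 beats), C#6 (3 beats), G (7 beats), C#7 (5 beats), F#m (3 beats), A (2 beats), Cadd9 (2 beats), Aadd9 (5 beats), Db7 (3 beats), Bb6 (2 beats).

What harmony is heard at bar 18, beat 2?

Db7

Beat 2 of bar 18 is beat (18−1)×3 + 2 = 53 overall.
Running totals: Bmaj7 ends at 7, F7 ends at 10, Am ends at 12, C#m ends at 17, A6 ends at 21, Dbsus4 ends at 25, C#6 ends at 28, G ends at 35, C#7 ends at 40, F#m ends at 43, A ends at 45, Cadd9 ends at 47, Aadd9 ends at 52, Db7 ends at 55.
Beat 53 falls within Db7.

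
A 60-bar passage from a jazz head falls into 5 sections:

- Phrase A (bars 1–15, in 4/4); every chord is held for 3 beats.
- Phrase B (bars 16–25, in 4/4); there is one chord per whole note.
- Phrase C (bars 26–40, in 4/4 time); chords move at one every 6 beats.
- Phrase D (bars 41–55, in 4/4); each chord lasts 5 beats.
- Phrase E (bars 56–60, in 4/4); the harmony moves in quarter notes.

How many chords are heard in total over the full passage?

A: 15 bars × 4 beats = 60 beats; 3 beats/chord → 20 chords.
B: 10 bars × 4 beats = 40 beats; 4 beats/chord → 10 chords.
C: 15 bars × 4 beats = 60 beats; 6 beats/chord → 10 chords.
D: 15 bars × 4 beats = 60 beats; 5 beats/chord → 12 chords.
E: 5 bars × 4 beats = 20 beats; 1 beat/chord → 20 chords.
Total: 20 + 10 + 10 + 12 + 20 = 72.

72 chords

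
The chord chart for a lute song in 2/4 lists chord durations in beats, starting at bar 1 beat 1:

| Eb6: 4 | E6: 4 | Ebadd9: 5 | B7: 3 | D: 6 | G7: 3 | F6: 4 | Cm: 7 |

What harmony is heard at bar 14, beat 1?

F6

Beat 1 of bar 14 is beat (14−1)×2 + 1 = 27 overall.
Running totals: Eb6 ends at 4, E6 ends at 8, Ebadd9 ends at 13, B7 ends at 16, D ends at 22, G7 ends at 25, F6 ends at 29.
Beat 27 falls within F6.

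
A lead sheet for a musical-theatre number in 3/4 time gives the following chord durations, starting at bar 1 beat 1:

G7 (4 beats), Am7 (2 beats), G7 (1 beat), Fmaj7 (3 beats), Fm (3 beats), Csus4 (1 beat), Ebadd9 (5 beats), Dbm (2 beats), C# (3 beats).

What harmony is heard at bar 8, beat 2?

C#

Beat 2 of bar 8 is beat (8−1)×3 + 2 = 23 overall.
Running totals: G7 ends at 4, Am7 ends at 6, G7 ends at 7, Fmaj7 ends at 10, Fm ends at 13, Csus4 ends at 14, Ebadd9 ends at 19, Dbm ends at 21, C# ends at 24.
Beat 23 falls within C#.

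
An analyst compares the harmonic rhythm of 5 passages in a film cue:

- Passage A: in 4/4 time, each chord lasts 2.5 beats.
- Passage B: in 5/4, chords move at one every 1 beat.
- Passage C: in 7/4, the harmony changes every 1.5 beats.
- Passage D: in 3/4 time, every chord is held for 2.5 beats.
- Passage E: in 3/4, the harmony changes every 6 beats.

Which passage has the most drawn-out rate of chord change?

A: 4 beats/bar ÷ 2.5 beats/chord = 1.6 chords/bar.
B: 5 beats/bar ÷ 1 beat/chord = 5 chords/bar.
C: 7 beats/bar ÷ 1.5 beats/chord = 14/3 chords/bar.
D: 3 beats/bar ÷ 2.5 beats/chord = 1.2 chords/bar.
E: 3 beats/bar ÷ 6 beats/chord = 0.5 chords/bar.
Slowest is E at 0.5 chords/bar.

Passage E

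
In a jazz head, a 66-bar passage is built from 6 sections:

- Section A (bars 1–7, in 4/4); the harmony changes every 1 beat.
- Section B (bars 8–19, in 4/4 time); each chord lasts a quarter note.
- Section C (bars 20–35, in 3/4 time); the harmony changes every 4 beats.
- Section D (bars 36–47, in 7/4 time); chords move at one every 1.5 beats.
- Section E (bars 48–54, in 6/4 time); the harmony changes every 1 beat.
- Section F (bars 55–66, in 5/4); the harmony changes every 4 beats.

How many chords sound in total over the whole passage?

201 chords

A: 7·4 = 28 beats, 28/1 = 28 chords.
B: 12·4 = 48 beats, 48/1 = 48 chords.
C: 16·3 = 48 beats, 48/4 = 12 chords.
D: 12·7 = 84 beats, 84/1.5 = 56 chords.
E: 7·6 = 42 beats, 42/1 = 42 chords.
F: 12·5 = 60 beats, 60/4 = 15 chords.
Total: 28 + 48 + 12 + 56 + 42 + 15 = 201.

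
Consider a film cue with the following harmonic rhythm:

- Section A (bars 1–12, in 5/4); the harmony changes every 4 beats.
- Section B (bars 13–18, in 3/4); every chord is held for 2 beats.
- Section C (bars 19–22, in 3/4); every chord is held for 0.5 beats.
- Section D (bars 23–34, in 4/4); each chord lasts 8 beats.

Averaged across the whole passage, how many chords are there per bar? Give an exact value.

27/17 chords per bar

A: 12 bars of 5 beats is 60 beats; at 4 beats each that's 15 chords.
B: 6 bars of 3 beats is 18 beats; at 2 beats each that's 9 chords.
C: 4 bars of 3 beats is 12 beats; at 0.5 beats each that's 24 chords.
D: 12 bars of 4 beats is 48 beats; at 8 beats each that's 6 chords.
Overall: 54 chords over 34 bars → 54/34 = 27/17 chords per bar.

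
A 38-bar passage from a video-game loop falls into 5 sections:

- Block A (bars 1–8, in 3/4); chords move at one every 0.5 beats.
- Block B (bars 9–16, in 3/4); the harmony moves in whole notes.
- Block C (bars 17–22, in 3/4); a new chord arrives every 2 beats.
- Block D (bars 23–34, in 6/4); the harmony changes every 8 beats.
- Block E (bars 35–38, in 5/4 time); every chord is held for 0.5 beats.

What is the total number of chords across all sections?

A: 8·3 = 24 beats, 24/0.5 = 48 chords.
B: 8·3 = 24 beats, 24/4 = 6 chords.
C: 6·3 = 18 beats, 18/2 = 9 chords.
D: 12·6 = 72 beats, 72/8 = 9 chords.
E: 4·5 = 20 beats, 20/0.5 = 40 chords.
Total: 48 + 6 + 9 + 9 + 40 = 112.

112 chords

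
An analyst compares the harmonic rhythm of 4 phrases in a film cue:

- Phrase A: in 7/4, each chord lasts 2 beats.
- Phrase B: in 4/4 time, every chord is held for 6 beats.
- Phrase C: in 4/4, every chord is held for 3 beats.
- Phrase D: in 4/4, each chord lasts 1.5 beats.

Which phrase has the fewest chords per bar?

A: 7/2 = 3.5 chords/bar.
B: 4/6 = 2/3 chords/bar.
C: 4/3 = 4/3 chords/bar.
D: 4/1.5 = 8/3 chords/bar.
Slowest is B at 2/3 chords/bar.

Phrase B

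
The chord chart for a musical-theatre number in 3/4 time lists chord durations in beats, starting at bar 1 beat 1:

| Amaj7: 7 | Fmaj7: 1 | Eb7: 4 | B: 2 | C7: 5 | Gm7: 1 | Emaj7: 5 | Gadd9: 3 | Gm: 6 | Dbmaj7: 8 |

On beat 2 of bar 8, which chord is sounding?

Beat 2 of bar 8 is beat (8−1)×3 + 2 = 23 overall.
Running totals: Amaj7 ends at 7, Fmaj7 ends at 8, Eb7 ends at 12, B ends at 14, C7 ends at 19, Gm7 ends at 20, Emaj7 ends at 25.
Beat 23 falls within Emaj7.

Emaj7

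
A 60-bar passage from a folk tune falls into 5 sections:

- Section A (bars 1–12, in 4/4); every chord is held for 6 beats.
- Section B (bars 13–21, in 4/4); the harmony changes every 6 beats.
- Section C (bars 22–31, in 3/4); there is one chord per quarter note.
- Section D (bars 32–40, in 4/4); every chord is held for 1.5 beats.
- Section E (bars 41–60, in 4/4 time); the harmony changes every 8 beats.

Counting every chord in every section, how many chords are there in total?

A has 48 beats and chords last 6 each, so 8 chords.
B has 36 beats and chords last 6 each, so 6 chords.
C has 30 beats and chords last 1 each, so 30 chords.
D has 36 beats and chords last 1.5 each, so 24 chords.
E has 80 beats and chords last 8 each, so 10 chords.
Total: 8 + 6 + 30 + 24 + 10 = 78.

78 chords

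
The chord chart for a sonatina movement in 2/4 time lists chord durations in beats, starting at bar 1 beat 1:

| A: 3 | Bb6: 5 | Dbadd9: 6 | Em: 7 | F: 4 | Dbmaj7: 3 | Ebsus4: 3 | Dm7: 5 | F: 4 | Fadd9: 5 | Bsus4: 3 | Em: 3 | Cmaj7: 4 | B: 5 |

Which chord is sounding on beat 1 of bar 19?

F

Beat 1 of bar 19 is beat (19−1)×2 + 1 = 37 overall.
Running totals: A ends at 3, Bb6 ends at 8, Dbadd9 ends at 14, Em ends at 21, F ends at 25, Dbmaj7 ends at 28, Ebsus4 ends at 31, Dm7 ends at 36, F ends at 40.
Beat 37 falls within F.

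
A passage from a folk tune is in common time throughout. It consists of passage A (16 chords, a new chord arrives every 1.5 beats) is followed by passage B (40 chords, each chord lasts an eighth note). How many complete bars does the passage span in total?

11 bars

A: 16 × 1.5 = 24 beats = 6 bars.
B: 40 × 0.5 = 20 beats = 5 bars.
Total: 6 + 5 = 11 bars.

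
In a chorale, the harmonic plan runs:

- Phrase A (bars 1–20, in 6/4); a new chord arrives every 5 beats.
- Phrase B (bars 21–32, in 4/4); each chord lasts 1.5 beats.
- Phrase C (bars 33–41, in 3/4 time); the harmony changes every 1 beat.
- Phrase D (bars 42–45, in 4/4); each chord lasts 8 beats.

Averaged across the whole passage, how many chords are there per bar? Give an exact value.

17/9 chords per bar

A: 20 × 6 = 120 beats ÷ 5 = 24 chords.
B: 12 × 4 = 48 beats ÷ 1.5 = 32 chords.
C: 9 × 3 = 27 beats ÷ 1 = 27 chords.
D: 4 × 4 = 16 beats ÷ 8 = 2 chords.
Overall: 85 chords over 45 bars → 85/45 = 17/9 chords per bar.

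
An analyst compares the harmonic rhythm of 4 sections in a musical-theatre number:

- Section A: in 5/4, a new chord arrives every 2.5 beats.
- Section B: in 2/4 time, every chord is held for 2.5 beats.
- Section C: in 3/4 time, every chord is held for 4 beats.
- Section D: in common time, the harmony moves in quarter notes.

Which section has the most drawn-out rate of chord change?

Section C

A: 5 beats/bar ÷ 2.5 beats/chord = 2 chords/bar.
B: 2 beats/bar ÷ 2.5 beats/chord = 0.8 chords/bar.
C: 3 beats/bar ÷ 4 beats/chord = 0.75 chords/bar.
D: 4 beats/bar ÷ 1 beat/chord = 4 chords/bar.
Slowest is C at 0.75 chords/bar.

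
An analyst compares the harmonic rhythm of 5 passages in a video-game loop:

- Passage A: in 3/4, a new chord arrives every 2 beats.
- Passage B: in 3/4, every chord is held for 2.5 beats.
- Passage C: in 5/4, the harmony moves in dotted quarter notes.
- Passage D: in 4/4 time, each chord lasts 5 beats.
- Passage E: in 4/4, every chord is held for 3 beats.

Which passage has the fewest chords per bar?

Passage D

A: 3/2 = 1.5 chords/bar.
B: 3/2.5 = 1.2 chords/bar.
C: 5/1.5 = 10/3 chords/bar.
D: 4/5 = 0.8 chords/bar.
E: 4/3 = 4/3 chords/bar.
Slowest is D at 0.8 chords/bar.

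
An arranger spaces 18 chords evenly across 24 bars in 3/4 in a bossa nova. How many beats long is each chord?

24 bars × 3 beats/bar = 72 beats total.
72 beats ÷ 18 chords = 4 beats per chord.
(That is a whole note.)

4 beats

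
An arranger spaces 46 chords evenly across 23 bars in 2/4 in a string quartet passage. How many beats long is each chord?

23 bars × 2 beats/bar = 46 beats total.
46 beats ÷ 46 chords = 1 beats per chord.
(That is a quarter note.)

1 beat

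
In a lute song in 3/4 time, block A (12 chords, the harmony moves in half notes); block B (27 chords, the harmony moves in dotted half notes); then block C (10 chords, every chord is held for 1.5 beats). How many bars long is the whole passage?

40 bars

A: 12 × 2 = 24 beats = 8 bars.
B: 27 × 3 = 81 beats = 27 bars.
C: 10 × 1.5 = 15 beats = 5 bars.
Total: 8 + 27 + 5 = 40 bars.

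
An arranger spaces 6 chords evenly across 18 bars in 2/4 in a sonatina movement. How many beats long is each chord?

18 bars × 2 beats/bar = 36 beats total.
36 beats ÷ 6 chords = 6 beats per chord.

6 beats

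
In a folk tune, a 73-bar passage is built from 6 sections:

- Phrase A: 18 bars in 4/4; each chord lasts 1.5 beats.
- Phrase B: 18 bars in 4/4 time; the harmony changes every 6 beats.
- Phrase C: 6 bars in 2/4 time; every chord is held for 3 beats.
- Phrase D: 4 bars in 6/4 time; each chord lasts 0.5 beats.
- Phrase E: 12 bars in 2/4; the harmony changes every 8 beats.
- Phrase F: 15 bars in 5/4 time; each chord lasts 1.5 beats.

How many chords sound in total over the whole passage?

165 chords

A: 18 bars × 4 beats = 72 beats; 1.5 beats/chord → 48 chords.
B: 18 bars × 4 beats = 72 beats; 6 beats/chord → 12 chords.
C: 6 bars × 2 beats = 12 beats; 3 beats/chord → 4 chords.
D: 4 bars × 6 beats = 24 beats; 0.5 beats/chord → 48 chords.
E: 12 bars × 2 beats = 24 beats; 8 beats/chord → 3 chords.
F: 15 bars × 5 beats = 75 beats; 1.5 beats/chord → 50 chords.
Total: 48 + 12 + 4 + 48 + 3 + 50 = 165.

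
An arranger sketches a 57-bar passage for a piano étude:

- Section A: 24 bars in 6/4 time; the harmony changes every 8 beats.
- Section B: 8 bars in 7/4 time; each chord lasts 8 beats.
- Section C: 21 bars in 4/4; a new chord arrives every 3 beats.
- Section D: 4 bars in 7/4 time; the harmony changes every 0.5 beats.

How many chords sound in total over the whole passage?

109 chords

A has 144 beats and chords last 8 each, so 18 chords.
B has 56 beats and chords last 8 each, so 7 chords.
C has 84 beats and chords last 3 each, so 28 chords.
D has 28 beats and chords last 0.5 each, so 56 chords.
Total: 18 + 7 + 28 + 56 = 109.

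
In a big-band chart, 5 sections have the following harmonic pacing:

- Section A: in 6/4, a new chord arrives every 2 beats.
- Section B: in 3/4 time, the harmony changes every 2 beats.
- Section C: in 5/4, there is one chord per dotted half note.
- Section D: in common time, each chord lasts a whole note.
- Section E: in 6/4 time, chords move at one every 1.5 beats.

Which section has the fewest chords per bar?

Section D

A: each chord is 2 beats in 6/4, so 3 per bar.
B: each chord is 2 beats in 3/4, so 1.5 per bar.
C: each chord is 3 beats in 5/4, so 5/3 per bar.
D: each chord is 4 beats in 4/4, so 1 per bar.
E: each chord is 1.5 beats in 6/4, so 4 per bar.
Slowest is D at 1 chords/bar.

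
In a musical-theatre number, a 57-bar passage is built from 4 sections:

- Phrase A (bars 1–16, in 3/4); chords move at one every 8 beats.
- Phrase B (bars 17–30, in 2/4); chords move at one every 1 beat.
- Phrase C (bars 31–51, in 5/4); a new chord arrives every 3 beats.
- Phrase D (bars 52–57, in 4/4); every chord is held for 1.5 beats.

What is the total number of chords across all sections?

A has 48 beats and chords last 8 each, so 6 chords.
B has 28 beats and chords last 1 each, so 28 chords.
C has 105 beats and chords last 3 each, so 35 chords.
D has 24 beats and chords last 1.5 each, so 16 chords.
Total: 6 + 28 + 35 + 16 = 85.

85 chords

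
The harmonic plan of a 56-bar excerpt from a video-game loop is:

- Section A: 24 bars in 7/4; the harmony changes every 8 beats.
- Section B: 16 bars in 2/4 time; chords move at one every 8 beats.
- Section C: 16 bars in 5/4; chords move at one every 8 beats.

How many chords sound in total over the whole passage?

A: 24·7 = 168 beats, 168/8 = 21 chords.
B: 16·2 = 32 beats, 32/8 = 4 chords.
C: 16·5 = 80 beats, 80/8 = 10 chords.
Total: 21 + 4 + 10 = 35.

35 chords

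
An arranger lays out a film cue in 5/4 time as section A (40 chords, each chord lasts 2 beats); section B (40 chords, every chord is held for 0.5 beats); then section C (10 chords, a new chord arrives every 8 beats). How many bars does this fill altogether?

36 bars

A: 40 × 2 = 80 beats = 16 bars.
B: 40 × 0.5 = 20 beats = 4 bars.
C: 10 × 8 = 80 beats = 16 bars.
Total: 16 + 4 + 16 = 36 bars.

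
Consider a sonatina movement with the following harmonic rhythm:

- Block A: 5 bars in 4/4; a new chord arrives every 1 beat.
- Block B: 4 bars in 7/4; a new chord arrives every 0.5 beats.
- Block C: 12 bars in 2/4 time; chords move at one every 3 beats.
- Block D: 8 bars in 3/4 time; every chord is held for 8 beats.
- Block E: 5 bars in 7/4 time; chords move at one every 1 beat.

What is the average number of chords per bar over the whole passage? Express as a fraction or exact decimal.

A: 5 bars of 4 beats is 20 beats; at 1 beat each that's 20 chords.
B: 4 bars of 7 beats is 28 beats; at 0.5 beats each that's 56 chords.
C: 12 bars of 2 beats is 24 beats; at 3 beats each that's 8 chords.
D: 8 bars of 3 beats is 24 beats; at 8 beats each that's 3 chords.
E: 5 bars of 7 beats is 35 beats; at 1 beat each that's 35 chords.
Overall: 122 chords over 34 bars → 122/34 = 61/17 chords per bar.

61/17 chords per bar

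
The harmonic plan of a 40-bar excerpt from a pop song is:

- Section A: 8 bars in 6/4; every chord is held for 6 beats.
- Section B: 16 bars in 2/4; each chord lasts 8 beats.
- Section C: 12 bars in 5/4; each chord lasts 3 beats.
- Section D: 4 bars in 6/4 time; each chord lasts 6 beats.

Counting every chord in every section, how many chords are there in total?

36 chords

A has 48 beats and chords last 6 each, so 8 chords.
B has 32 beats and chords last 8 each, so 4 chords.
C has 60 beats and chords last 3 each, so 20 chords.
D has 24 beats and chords last 6 each, so 4 chords.
Total: 8 + 4 + 20 + 4 = 36.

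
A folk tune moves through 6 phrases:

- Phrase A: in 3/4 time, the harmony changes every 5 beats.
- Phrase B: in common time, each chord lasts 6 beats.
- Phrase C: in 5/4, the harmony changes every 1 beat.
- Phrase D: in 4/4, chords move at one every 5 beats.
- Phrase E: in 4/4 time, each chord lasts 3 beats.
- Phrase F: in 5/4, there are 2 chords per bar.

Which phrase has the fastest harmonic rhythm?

Phrase C

A: each chord is 5 beats in 3/4, so 0.6 per bar.
B: each chord is 6 beats in 4/4, so 2/3 per bar.
C: each chord is 1 beat in 5/4, so 5 per bar.
D: each chord is 5 beats in 4/4, so 0.8 per bar.
E: each chord is 3 beats in 4/4, so 4/3 per bar.
F: each chord is 2.5 beats in 5/4, so 2 per bar.
Fastest is C at 5 chords/bar.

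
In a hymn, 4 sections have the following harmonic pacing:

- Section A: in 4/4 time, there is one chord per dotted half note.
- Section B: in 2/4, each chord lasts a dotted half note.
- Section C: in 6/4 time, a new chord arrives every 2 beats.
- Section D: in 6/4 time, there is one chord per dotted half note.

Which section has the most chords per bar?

A: each chord is 3 beats in 4/4, so 4/3 per bar.
B: each chord is 3 beats in 2/4, so 2/3 per bar.
C: each chord is 2 beats in 6/4, so 3 per bar.
D: each chord is 3 beats in 6/4, so 2 per bar.
Fastest is C at 3 chords/bar.

Section C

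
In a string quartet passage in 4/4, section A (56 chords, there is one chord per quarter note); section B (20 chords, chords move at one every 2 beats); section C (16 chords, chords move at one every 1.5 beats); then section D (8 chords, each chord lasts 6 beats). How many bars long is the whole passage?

42 bars

A: 56 × 1 = 56 beats = 14 bars.
B: 20 × 2 = 40 beats = 10 bars.
C: 16 × 1.5 = 24 beats = 6 bars.
D: 8 × 6 = 48 beats = 12 bars.
Total: 14 + 10 + 6 + 12 = 42 bars.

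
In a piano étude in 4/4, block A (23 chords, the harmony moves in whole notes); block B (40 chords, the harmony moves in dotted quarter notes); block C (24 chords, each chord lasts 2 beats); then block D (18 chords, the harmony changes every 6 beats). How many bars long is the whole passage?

A: 23 × 4 = 92 beats = 23 bars.
B: 40 × 1.5 = 60 beats = 15 bars.
C: 24 × 2 = 48 beats = 12 bars.
D: 18 × 6 = 108 beats = 27 bars.
Total: 23 + 15 + 12 + 27 = 77 bars.

77 bars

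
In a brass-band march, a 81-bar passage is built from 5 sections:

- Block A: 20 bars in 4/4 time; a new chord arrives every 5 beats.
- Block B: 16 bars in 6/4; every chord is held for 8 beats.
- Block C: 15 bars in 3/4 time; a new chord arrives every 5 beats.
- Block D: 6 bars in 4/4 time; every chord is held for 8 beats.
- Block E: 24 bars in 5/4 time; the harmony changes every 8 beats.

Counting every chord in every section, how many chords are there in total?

A has 80 beats and chords last 5 each, so 16 chords.
B has 96 beats and chords last 8 each, so 12 chords.
C has 45 beats and chords last 5 each, so 9 chords.
D has 24 beats and chords last 8 each, so 3 chords.
E has 120 beats and chords last 8 each, so 15 chords.
Total: 16 + 12 + 9 + 3 + 15 = 55.

55 chords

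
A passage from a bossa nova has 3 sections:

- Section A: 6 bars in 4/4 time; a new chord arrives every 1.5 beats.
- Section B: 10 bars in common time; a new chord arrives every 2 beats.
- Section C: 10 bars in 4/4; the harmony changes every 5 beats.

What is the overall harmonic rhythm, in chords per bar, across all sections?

A: 6 bars of 4 beats is 24 beats; at 1.5 beats each that's 16 chords.
B: 10 bars of 4 beats is 40 beats; at 2 beats each that's 20 chords.
C: 10 bars of 4 beats is 40 beats; at 5 beats each that's 8 chords.
Overall: 44 chords over 26 bars → 44/26 = 22/13 chords per bar.

22/13 chords per bar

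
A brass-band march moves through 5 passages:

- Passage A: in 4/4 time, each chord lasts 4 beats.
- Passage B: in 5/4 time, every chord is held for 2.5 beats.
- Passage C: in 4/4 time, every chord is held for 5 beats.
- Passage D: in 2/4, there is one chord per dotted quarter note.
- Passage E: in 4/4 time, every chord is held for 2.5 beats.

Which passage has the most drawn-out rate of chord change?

Passage C

A: each chord is 4 beats in 4/4, so 1 per bar.
B: each chord is 2.5 beats in 5/4, so 2 per bar.
C: each chord is 5 beats in 4/4, so 0.8 per bar.
D: each chord is 1.5 beats in 2/4, so 4/3 per bar.
E: each chord is 2.5 beats in 4/4, so 1.6 per bar.
Slowest is C at 0.8 chords/bar.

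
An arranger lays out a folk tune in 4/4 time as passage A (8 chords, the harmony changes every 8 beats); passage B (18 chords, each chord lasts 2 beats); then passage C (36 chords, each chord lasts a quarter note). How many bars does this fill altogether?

A: 8 × 8 = 64 beats = 16 bars.
B: 18 × 2 = 36 beats = 9 bars.
C: 36 × 1 = 36 beats = 9 bars.
Total: 16 + 9 + 9 = 34 bars.

34 bars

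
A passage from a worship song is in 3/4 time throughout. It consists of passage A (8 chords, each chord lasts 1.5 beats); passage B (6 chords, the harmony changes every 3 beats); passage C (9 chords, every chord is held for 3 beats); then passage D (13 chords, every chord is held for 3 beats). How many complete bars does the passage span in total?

32 bars

A: 8 × 1.5 = 12 beats = 4 bars.
B: 6 × 3 = 18 beats = 6 bars.
C: 9 × 3 = 27 beats = 9 bars.
D: 13 × 3 = 39 beats = 13 bars.
Total: 4 + 6 + 9 + 13 = 32 bars.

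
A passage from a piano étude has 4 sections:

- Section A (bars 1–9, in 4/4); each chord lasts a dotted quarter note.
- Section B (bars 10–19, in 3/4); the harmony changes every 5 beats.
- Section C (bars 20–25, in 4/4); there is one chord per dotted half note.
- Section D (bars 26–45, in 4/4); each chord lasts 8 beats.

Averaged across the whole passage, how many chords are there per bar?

A: 9 bars of 4 beats is 36 beats; at 1.5 beats each that's 24 chords.
B: 10 bars of 3 beats is 30 beats; at 5 beats each that's 6 chords.
C: 6 bars of 4 beats is 24 beats; at 3 beats each that's 8 chords.
D: 20 bars of 4 beats is 80 beats; at 8 beats each that's 10 chords.
Overall: 48 chords over 45 bars → 48/45 = 16/15 chords per bar.

16/15 chords per bar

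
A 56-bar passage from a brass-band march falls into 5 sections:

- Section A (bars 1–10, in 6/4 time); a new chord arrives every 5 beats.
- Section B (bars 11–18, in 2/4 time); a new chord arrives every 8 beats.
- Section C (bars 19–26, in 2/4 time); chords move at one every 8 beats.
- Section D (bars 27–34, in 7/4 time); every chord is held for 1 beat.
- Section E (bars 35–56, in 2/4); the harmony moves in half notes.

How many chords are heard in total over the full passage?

A has 60 beats and chords last 5 each, so 12 chords.
B has 16 beats and chords last 8 each, so 2 chords.
C has 16 beats and chords last 8 each, so 2 chords.
D has 56 beats and chords last 1 each, so 56 chords.
E has 44 beats and chords last 2 each, so 22 chords.
Total: 12 + 2 + 2 + 56 + 22 = 94.

94 chords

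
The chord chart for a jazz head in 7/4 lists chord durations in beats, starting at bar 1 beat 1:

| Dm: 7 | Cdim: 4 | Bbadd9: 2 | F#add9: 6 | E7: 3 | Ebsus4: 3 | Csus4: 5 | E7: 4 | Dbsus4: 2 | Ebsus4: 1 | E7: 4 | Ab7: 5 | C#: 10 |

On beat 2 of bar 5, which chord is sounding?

Beat 2 of bar 5 is beat (5−1)×7 + 2 = 30 overall.
Running totals: Dm ends at 7, Cdim ends at 11, Bbadd9 ends at 13, F#add9 ends at 19, E7 ends at 22, Ebsus4 ends at 25, Csus4 ends at 30.
Beat 30 falls within Csus4.

Csus4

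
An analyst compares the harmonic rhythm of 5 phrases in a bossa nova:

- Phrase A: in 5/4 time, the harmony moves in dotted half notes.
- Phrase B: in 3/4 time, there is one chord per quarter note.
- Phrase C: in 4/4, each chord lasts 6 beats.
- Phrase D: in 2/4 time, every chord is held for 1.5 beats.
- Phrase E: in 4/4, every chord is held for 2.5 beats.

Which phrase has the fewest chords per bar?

A: 5 beats/bar ÷ 3 beats/chord = 5/3 chords/bar.
B: 3 beats/bar ÷ 1 beat/chord = 3 chords/bar.
C: 4 beats/bar ÷ 6 beats/chord = 2/3 chords/bar.
D: 2 beats/bar ÷ 1.5 beats/chord = 4/3 chords/bar.
E: 4 beats/bar ÷ 2.5 beats/chord = 1.6 chords/bar.
Slowest is C at 2/3 chords/bar.

Phrase C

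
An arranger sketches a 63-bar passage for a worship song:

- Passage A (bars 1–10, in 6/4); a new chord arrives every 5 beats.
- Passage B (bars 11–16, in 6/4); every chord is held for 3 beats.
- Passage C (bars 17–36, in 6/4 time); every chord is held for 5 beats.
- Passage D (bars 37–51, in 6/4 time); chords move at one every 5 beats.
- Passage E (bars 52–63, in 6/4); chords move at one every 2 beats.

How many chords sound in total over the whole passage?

A: 10·6 = 60 beats, 60/5 = 12 chords.
B: 6·6 = 36 beats, 36/3 = 12 chords.
C: 20·6 = 120 beats, 120/5 = 24 chords.
D: 15·6 = 90 beats, 90/5 = 18 chords.
E: 12·6 = 72 beats, 72/2 = 36 chords.
Total: 12 + 12 + 24 + 18 + 36 = 102.

102 chords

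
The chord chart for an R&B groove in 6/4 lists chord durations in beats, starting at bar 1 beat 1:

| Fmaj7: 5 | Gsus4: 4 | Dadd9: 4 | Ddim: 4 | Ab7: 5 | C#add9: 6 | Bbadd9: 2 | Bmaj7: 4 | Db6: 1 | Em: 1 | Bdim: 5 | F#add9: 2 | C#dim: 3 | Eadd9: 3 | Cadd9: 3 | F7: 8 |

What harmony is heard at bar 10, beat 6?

Beat 6 of bar 10 is beat (10−1)×6 + 6 = 60 overall.
Running totals: Fmaj7 ends at 5, Gsus4 ends at 9, Dadd9 ends at 13, Ddim ends at 17, Ab7 ends at 22, C#add9 ends at 28, Bbadd9 ends at 30, Bmaj7 ends at 34, Db6 ends at 35, Em ends at 36, Bdim ends at 41, F#add9 ends at 43, C#dim ends at 46, Eadd9 ends at 49, Cadd9 ends at 52, F7 ends at 60.
Beat 60 falls within F7.

F7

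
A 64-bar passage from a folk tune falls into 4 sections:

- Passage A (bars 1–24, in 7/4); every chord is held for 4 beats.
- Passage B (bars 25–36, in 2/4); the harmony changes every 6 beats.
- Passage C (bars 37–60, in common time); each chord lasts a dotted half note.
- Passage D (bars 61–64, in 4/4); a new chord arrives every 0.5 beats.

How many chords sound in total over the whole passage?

A has 168 beats and chords last 4 each, so 42 chords.
B has 24 beats and chords last 6 each, so 4 chords.
C has 96 beats and chords last 3 each, so 32 chords.
D has 16 beats and chords last 0.5 each, so 32 chords.
Total: 42 + 4 + 32 + 32 = 110.

110 chords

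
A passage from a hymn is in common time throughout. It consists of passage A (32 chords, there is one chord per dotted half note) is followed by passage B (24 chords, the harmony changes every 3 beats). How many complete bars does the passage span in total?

42 bars

A: 32 × 3 = 96 beats = 24 bars.
B: 24 × 3 = 72 beats = 18 bars.
Total: 24 + 18 = 42 bars.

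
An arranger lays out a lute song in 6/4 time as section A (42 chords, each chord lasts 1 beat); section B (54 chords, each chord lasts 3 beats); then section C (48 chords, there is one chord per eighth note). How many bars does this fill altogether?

38 bars

A: 42 × 1 = 42 beats = 7 bars.
B: 54 × 3 = 162 beats = 27 bars.
C: 48 × 0.5 = 24 beats = 4 bars.
Total: 7 + 27 + 4 = 38 bars.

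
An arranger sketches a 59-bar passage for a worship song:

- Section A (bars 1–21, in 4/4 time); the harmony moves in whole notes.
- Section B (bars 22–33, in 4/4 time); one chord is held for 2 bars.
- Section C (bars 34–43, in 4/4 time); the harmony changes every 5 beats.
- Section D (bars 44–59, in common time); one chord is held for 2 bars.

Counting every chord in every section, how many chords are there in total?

43 chords

A: 21 bars × 4 beats = 84 beats; 4 beats/chord → 21 chords.
B: 12 bars × 4 beats = 48 beats; 8 beats/chord → 6 chords.
C: 10 bars × 4 beats = 40 beats; 5 beats/chord → 8 chords.
D: 16 bars × 4 beats = 64 beats; 8 beats/chord → 8 chords.
Total: 21 + 6 + 8 + 8 = 43.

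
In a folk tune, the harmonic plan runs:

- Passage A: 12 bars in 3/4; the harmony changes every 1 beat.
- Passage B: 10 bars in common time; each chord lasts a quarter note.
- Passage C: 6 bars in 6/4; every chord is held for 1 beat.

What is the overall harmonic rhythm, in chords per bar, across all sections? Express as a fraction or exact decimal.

A: 12 × 3 = 36 beats ÷ 1 = 36 chords.
B: 10 × 4 = 40 beats ÷ 1 = 40 chords.
C: 6 × 6 = 36 beats ÷ 1 = 36 chords.
Overall: 112 chords over 28 bars → 112/28 = 4 chords per bar.

4 chords per bar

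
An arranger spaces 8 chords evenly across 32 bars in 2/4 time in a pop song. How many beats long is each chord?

8 beats

32 bars × 2 beats/bar = 64 beats total.
64 beats ÷ 8 chords = 8 beats per chord.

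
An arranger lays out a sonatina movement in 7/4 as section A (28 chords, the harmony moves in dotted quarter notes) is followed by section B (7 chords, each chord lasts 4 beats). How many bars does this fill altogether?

10 bars

A: 28 × 1.5 = 42 beats = 6 bars.
B: 7 × 4 = 28 beats = 4 bars.
Total: 6 + 4 = 10 bars.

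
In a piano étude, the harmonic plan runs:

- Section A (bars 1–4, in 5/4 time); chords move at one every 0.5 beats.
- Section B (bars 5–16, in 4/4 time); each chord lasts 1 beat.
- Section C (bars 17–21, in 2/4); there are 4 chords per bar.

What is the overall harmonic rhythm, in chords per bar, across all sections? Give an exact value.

A: 4 bars of 5 beats is 20 beats; at 0.5 beats each that's 40 chords.
B: 12 bars of 4 beats is 48 beats; at 1 beat each that's 48 chords.
C: 5 bars of 2 beats is 10 beats; at 0.5 beats each that's 20 chords.
Overall: 108 chords over 21 bars → 108/21 = 36/7 chords per bar.

36/7 chords per bar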